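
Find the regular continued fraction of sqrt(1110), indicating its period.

[33; (3, 6, 3, 66)]

Write x_i = (sqrt(1110) + m_i)/d_i with (m_0, d_0) = (0, 1). a_0 = floor(sqrt(1110)) = 33, since 33^2 = 1089 <= 1110 < 1156 = 34^2.
Iterate m_{i+1} = d_i*a_i - m_i, d_{i+1} = (1110 - m_{i+1}^2)/d_i, a_{i+1} = floor((a_0 + m_{i+1})/d_{i+1}):
  m_1 = 1*33 - 0 = 33, d_1 = (1110 - 33^2)/1 = 21/1 = 21, a_1 = floor((33 + 33)/21) = 3.
  m_2 = 21*3 - 33 = 30, d_2 = (1110 - 30^2)/21 = 210/21 = 10, a_2 = floor((33 + 30)/10) = 6.
  m_3 = 10*6 - 30 = 30, d_3 = (1110 - 30^2)/10 = 210/10 = 21, a_3 = floor((33 + 30)/21) = 3.
  m_4 = 21*3 - 30 = 33, d_4 = (1110 - 33^2)/21 = 21/21 = 1, a_4 = floor((33 + 33)/1) = 66.
  m_5 = 1*66 - 33 = 33, d_5 = (1110 - 33^2)/1 = 21/1 = 21: (m_5, d_5) = (m_1, d_1) = (33, 21), so from here the quotients repeat a_1, ..., a_4; the period length is 4.
Hence the expansion of sqrt(1110) is a_0 = 33 followed by the repeating block 3, 6, 3, 66 (period 4).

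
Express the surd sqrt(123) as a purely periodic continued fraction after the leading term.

[11; (11, 22)]

Write x_i = (sqrt(123) + m_i)/d_i with (m_0, d_0) = (0, 1). a_0 = floor(sqrt(123)) = 11, since 11^2 = 121 <= 123 < 144 = 12^2.
Iterate m_{i+1} = d_i*a_i - m_i, d_{i+1} = (123 - m_{i+1}^2)/d_i, a_{i+1} = floor((a_0 + m_{i+1})/d_{i+1}):
  m_1 = 1*11 - 0 = 11, d_1 = (123 - 11^2)/1 = 2/1 = 2, a_1 = floor((11 + 11)/2) = 11.
  m_2 = 2*11 - 11 = 11, d_2 = (123 - 11^2)/2 = 2/2 = 1, a_2 = floor((11 + 11)/1) = 22.
  m_3 = 1*22 - 11 = 11, d_3 = (123 - 11^2)/1 = 2/1 = 2: (m_3, d_3) = (m_1, d_1) = (11, 2), so from here the quotients repeat a_1, a_2; the period length is 2.
Hence the expansion of sqrt(123) is a_0 = 11 followed by the repeating block 11, 22 (period 2).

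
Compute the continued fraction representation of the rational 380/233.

Run the Euclidean algorithm on 380 and 233; the successive quotients are the partial quotients a_0, a_1, ... (each step inverts the fractional part left over by the previous one):
  380 = 1*233 + 147, so a_0 = 1.
  233 = 1*147 + 86, so a_1 = 1.
  147 = 1*86 + 61, so a_2 = 1.
  86 = 1*61 + 25, so a_3 = 1.
  61 = 2*25 + 11, so a_4 = 2.
  25 = 2*11 + 3, so a_5 = 2.
  11 = 3*3 + 2, so a_6 = 3.
  3 = 1*2 + 1, so a_7 = 1.
  2 = 2*1 + 0, so a_8 = 2.
The remainder reaches 0 after 9 divisions, so the expansion has 9 partial quotients, read off in order.

[1; 1, 1, 1, 2, 2, 3, 1, 2]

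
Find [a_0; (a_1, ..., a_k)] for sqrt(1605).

Write x_i = (sqrt(1605) + m_i)/d_i with (m_0, d_0) = (0, 1). a_0 = floor(sqrt(1605)) = 40, since 40^2 = 1600 <= 1605 < 1681 = 41^2.
Iterate m_{i+1} = d_i*a_i - m_i, d_{i+1} = (1605 - m_{i+1}^2)/d_i, a_{i+1} = floor((a_0 + m_{i+1})/d_{i+1}):
  m_1 = 1*40 - 0 = 40, d_1 = (1605 - 40^2)/1 = 5/1 = 5, a_1 = floor((40 + 40)/5) = 16.
  m_2 = 5*16 - 40 = 40, d_2 = (1605 - 40^2)/5 = 5/5 = 1, a_2 = floor((40 + 40)/1) = 80.
  m_3 = 1*80 - 40 = 40, d_3 = (1605 - 40^2)/1 = 5/1 = 5: (m_3, d_3) = (m_1, d_1) = (40, 5), so from here the quotients repeat a_1, a_2; the period length is 2.
Hence the expansion of sqrt(1605) is a_0 = 40 followed by the repeating block 16, 80 (period 2).

[40; (16, 80)]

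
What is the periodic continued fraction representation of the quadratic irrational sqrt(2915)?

[53; (1, 106)]

Write x_i = (sqrt(2915) + m_i)/d_i with (m_0, d_0) = (0, 1). a_0 = floor(sqrt(2915)) = 53, since 53^2 = 2809 <= 2915 < 2916 = 54^2.
Iterate m_{i+1} = d_i*a_i - m_i, d_{i+1} = (2915 - m_{i+1}^2)/d_i, a_{i+1} = floor((a_0 + m_{i+1})/d_{i+1}):
  m_1 = 1*53 - 0 = 53, d_1 = (2915 - 53^2)/1 = 106/1 = 106, a_1 = floor((53 + 53)/106) = 1.
  m_2 = 106*1 - 53 = 53, d_2 = (2915 - 53^2)/106 = 106/106 = 1, a_2 = floor((53 + 53)/1) = 106.
  m_3 = 1*106 - 53 = 53, d_3 = (2915 - 53^2)/1 = 106/1 = 106: (m_3, d_3) = (m_1, d_1) = (53, 106), so from here the quotients repeat a_1, a_2; the period length is 2.
Hence the expansion of sqrt(2915) is a_0 = 53 followed by the repeating block 1, 106 (period 2).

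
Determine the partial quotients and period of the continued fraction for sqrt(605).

[24; (1, 1, 2, 11, 1, 8, 1, 11, 2, 1, 1, 48)]

Write x_i = (sqrt(605) + m_i)/d_i with (m_0, d_0) = (0, 1). a_0 = floor(sqrt(605)) = 24, since 24^2 = 576 <= 605 < 625 = 25^2.
Iterate m_{i+1} = d_i*a_i - m_i, d_{i+1} = (605 - m_{i+1}^2)/d_i, a_{i+1} = floor((a_0 + m_{i+1})/d_{i+1}):
  m_1 = 1*24 - 0 = 24, d_1 = (605 - 24^2)/1 = 29/1 = 29, a_1 = floor((24 + 24)/29) = 1.
  m_2 = 29*1 - 24 = 5, d_2 = (605 - 5^2)/29 = 580/29 = 20, a_2 = floor((24 + 5)/20) = 1.
  m_3 = 20*1 - 5 = 15, d_3 = (605 - 15^2)/20 = 380/20 = 19, a_3 = floor((24 + 15)/19) = 2.
  m_4 = 19*2 - 15 = 23, d_4 = (605 - 23^2)/19 = 76/19 = 4, a_4 = floor((24 + 23)/4) = 11.
  m_5 = 4*11 - 23 = 21, d_5 = (605 - 21^2)/4 = 164/4 = 41, a_5 = floor((24 + 21)/41) = 1.
  m_6 = 41*1 - 21 = 20, d_6 = (605 - 20^2)/41 = 205/41 = 5, a_6 = floor((24 + 20)/5) = 8.
  m_7 = 5*8 - 20 = 20, d_7 = (605 - 20^2)/5 = 205/5 = 41, a_7 = floor((24 + 20)/41) = 1.
  m_8 = 41*1 - 20 = 21, d_8 = (605 - 21^2)/41 = 164/41 = 4, a_8 = floor((24 + 21)/4) = 11.
  m_9 = 4*11 - 21 = 23, d_9 = (605 - 23^2)/4 = 76/4 = 19, a_9 = floor((24 + 23)/19) = 2.
  m_10 = 19*2 - 23 = 15, d_10 = (605 - 15^2)/19 = 380/19 = 20, a_10 = floor((24 + 15)/20) = 1.
  m_11 = 20*1 - 15 = 5, d_11 = (605 - 5^2)/20 = 580/20 = 29, a_11 = floor((24 + 5)/29) = 1.
  m_12 = 29*1 - 5 = 24, d_12 = (605 - 24^2)/29 = 29/29 = 1, a_12 = floor((24 + 24)/1) = 48.
  m_13 = 1*48 - 24 = 24, d_13 = (605 - 24^2)/1 = 29/1 = 29: (m_13, d_13) = (m_1, d_1) = (24, 29), so from here the quotients repeat a_1, ..., a_12; the period length is 12.
Hence the expansion of sqrt(605) is a_0 = 24 followed by the repeating block 1, 1, 2, 11, 1, 8, 1, 11, 2, 1, 1, 48 (period 12).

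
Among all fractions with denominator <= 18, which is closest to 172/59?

Expand x = 172/59 as a continued fraction with the Euclidean algorithm:
  172 = 2*59 + 54, so a_0 = 2.
  59 = 1*54 + 5, so a_1 = 1.
  54 = 10*5 + 4, so a_2 = 10.
  5 = 1*4 + 1, so a_3 = 1.
  4 = 4*1 + 0, so a_4 = 4.
so x = [2; 1, 10, 1, 4].
Convergents (p_i = a_i*p_{i-1} + p_{i-2}, q_i = a_i*q_{i-1} + q_{i-2} with p_{-2}=0, p_{-1}=1, q_{-2}=1, q_{-1}=0), until the denominator exceeds 18:
  i=0: a_0=2, p_0 = 2*1 + 0 = 2, q_0 = 2*0 + 1 = 1.
  i=1: a_1=1, p_1 = 1*2 + 1 = 3, q_1 = 1*1 + 0 = 1.
  i=2: a_2=10, p_2 = 10*3 + 2 = 32, q_2 = 10*1 + 1 = 11.
  i=3: a_3=1, p_3 = 1*32 + 3 = 35, q_3 = 1*11 + 1 = 12.
  i=4: a_4=4, p_4 = 4*35 + 32 = 172, q_4 = 4*12 + 11 = 59.
q_4 = 59 > 18, so the last convergent with denominator <= 18 is p_3/q_3 = 35/12.
The closest fraction with denominator <= 18 is either p_3/q_3 or the intermediate fraction (k*p_3 + p_2)/(k*q_3 + q_2) with the largest k >= 1 whose denominator stays <= 18; these approach x as k grows, and every other convergent or intermediate fraction in range is farther away.
Largest k: floor((18 - q_2)/q_3) = floor((18 - 11)/12) = 0.
Since k = 0, no intermediate fraction beyond p_3/q_3 has denominator <= 18, so the convergent 35/12 is the closest (its error is |172*12 - 35*59|/(59*12) = 1/708).

35/12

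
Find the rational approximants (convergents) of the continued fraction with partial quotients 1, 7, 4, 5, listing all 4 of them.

1/1, 8/7, 33/29, 173/152

Using the convergent recurrence p_i = a_i*p_{i-1} + p_{i-2}, q_i = a_i*q_{i-1} + q_{i-2} with p_{-2}=0, p_{-1}=1, q_{-2}=1, q_{-1}=0:
  i=0: a_0=1, p_0 = 1*1 + 0 = 1, q_0 = 1*0 + 1 = 1.
  i=1: a_1=7, p_1 = 7*1 + 1 = 8, q_1 = 7*1 + 0 = 7.
  i=2: a_2=4, p_2 = 4*8 + 1 = 33, q_2 = 4*7 + 1 = 29.
  i=3: a_3=5, p_3 = 5*33 + 8 = 173, q_3 = 5*29 + 7 = 152.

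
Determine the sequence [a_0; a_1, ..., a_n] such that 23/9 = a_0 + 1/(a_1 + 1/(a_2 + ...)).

[2; 1, 1, 4]

Run the Euclidean algorithm on 23 and 9; the successive quotients are the partial quotients a_0, a_1, ... (each step inverts the fractional part left over by the previous one):
  23 = 2*9 + 5, so a_0 = 2.
  9 = 1*5 + 4, so a_1 = 1.
  5 = 1*4 + 1, so a_2 = 1.
  4 = 4*1 + 0, so a_3 = 4.
The remainder reaches 0 after 4 divisions, so the expansion has 4 partial quotients, read off in order.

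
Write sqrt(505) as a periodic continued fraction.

Write x_i = (sqrt(505) + m_i)/d_i with (m_0, d_0) = (0, 1). a_0 = floor(sqrt(505)) = 22, since 22^2 = 484 <= 505 < 529 = 23^2.
Iterate m_{i+1} = d_i*a_i - m_i, d_{i+1} = (505 - m_{i+1}^2)/d_i, a_{i+1} = floor((a_0 + m_{i+1})/d_{i+1}):
  m_1 = 1*22 - 0 = 22, d_1 = (505 - 22^2)/1 = 21/1 = 21, a_1 = floor((22 + 22)/21) = 2.
  m_2 = 21*2 - 22 = 20, d_2 = (505 - 20^2)/21 = 105/21 = 5, a_2 = floor((22 + 20)/5) = 8.
  m_3 = 5*8 - 20 = 20, d_3 = (505 - 20^2)/5 = 105/5 = 21, a_3 = floor((22 + 20)/21) = 2.
  m_4 = 21*2 - 20 = 22, d_4 = (505 - 22^2)/21 = 21/21 = 1, a_4 = floor((22 + 22)/1) = 44.
  m_5 = 1*44 - 22 = 22, d_5 = (505 - 22^2)/1 = 21/1 = 21: (m_5, d_5) = (m_1, d_1) = (22, 21), so from here the quotients repeat a_1, ..., a_4; the period length is 4.
Hence the expansion of sqrt(505) is a_0 = 22 followed by the repeating block 2, 8, 2, 44 (period 4).

[22; (2, 8, 2, 44)]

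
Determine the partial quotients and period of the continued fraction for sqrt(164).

[12; (1, 4, 6, 4, 1, 24)]

Write x_i = (sqrt(164) + m_i)/d_i with (m_0, d_0) = (0, 1). a_0 = floor(sqrt(164)) = 12, since 12^2 = 144 <= 164 < 169 = 13^2.
Iterate m_{i+1} = d_i*a_i - m_i, d_{i+1} = (164 - m_{i+1}^2)/d_i, a_{i+1} = floor((a_0 + m_{i+1})/d_{i+1}):
  m_1 = 1*12 - 0 = 12, d_1 = (164 - 12^2)/1 = 20/1 = 20, a_1 = floor((12 + 12)/20) = 1.
  m_2 = 20*1 - 12 = 8, d_2 = (164 - 8^2)/20 = 100/20 = 5, a_2 = floor((12 + 8)/5) = 4.
  m_3 = 5*4 - 8 = 12, d_3 = (164 - 12^2)/5 = 20/5 = 4, a_3 = floor((12 + 12)/4) = 6.
  m_4 = 4*6 - 12 = 12, d_4 = (164 - 12^2)/4 = 20/4 = 5, a_4 = floor((12 + 12)/5) = 4.
  m_5 = 5*4 - 12 = 8, d_5 = (164 - 8^2)/5 = 100/5 = 20, a_5 = floor((12 + 8)/20) = 1.
  m_6 = 20*1 - 8 = 12, d_6 = (164 - 12^2)/20 = 20/20 = 1, a_6 = floor((12 + 12)/1) = 24.
  m_7 = 1*24 - 12 = 12, d_7 = (164 - 12^2)/1 = 20/1 = 20: (m_7, d_7) = (m_1, d_1) = (12, 20), so from here the quotients repeat a_1, ..., a_6; the period length is 6.
Hence the expansion of sqrt(164) is a_0 = 12 followed by the repeating block 1, 4, 6, 4, 1, 24 (period 6).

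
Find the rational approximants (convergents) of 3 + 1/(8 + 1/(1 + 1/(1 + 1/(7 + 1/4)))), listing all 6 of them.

Using the convergent recurrence p_i = a_i*p_{i-1} + p_{i-2}, q_i = a_i*q_{i-1} + q_{i-2} with p_{-2}=0, p_{-1}=1, q_{-2}=1, q_{-1}=0:
  i=0: a_0=3, p_0 = 3*1 + 0 = 3, q_0 = 3*0 + 1 = 1.
  i=1: a_1=8, p_1 = 8*3 + 1 = 25, q_1 = 8*1 + 0 = 8.
  i=2: a_2=1, p_2 = 1*25 + 3 = 28, q_2 = 1*8 + 1 = 9.
  i=3: a_3=1, p_3 = 1*28 + 25 = 53, q_3 = 1*9 + 8 = 17.
  i=4: a_4=7, p_4 = 7*53 + 28 = 399, q_4 = 7*17 + 9 = 128.
  i=5: a_5=4, p_5 = 4*399 + 53 = 1649, q_5 = 4*128 + 17 = 529.

3/1, 25/8, 28/9, 53/17, 399/128, 1649/529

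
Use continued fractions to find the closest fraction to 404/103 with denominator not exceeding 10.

39/10

Expand x = 404/103 as a continued fraction with the Euclidean algorithm:
  404 = 3*103 + 95, so a_0 = 3.
  103 = 1*95 + 8, so a_1 = 1.
  95 = 11*8 + 7, so a_2 = 11.
  8 = 1*7 + 1, so a_3 = 1.
  7 = 7*1 + 0, so a_4 = 7.
so x = [3; 1, 11, 1, 7].
Convergents (p_i = a_i*p_{i-1} + p_{i-2}, q_i = a_i*q_{i-1} + q_{i-2} with p_{-2}=0, p_{-1}=1, q_{-2}=1, q_{-1}=0), until the denominator exceeds 10:
  i=0: a_0=3, p_0 = 3*1 + 0 = 3, q_0 = 3*0 + 1 = 1.
  i=1: a_1=1, p_1 = 1*3 + 1 = 4, q_1 = 1*1 + 0 = 1.
  i=2: a_2=11, p_2 = 11*4 + 3 = 47, q_2 = 11*1 + 1 = 12.
q_2 = 12 > 10, so the last convergent with denominator <= 10 is p_1/q_1 = 4/1.
The closest fraction with denominator <= 10 is either p_1/q_1 or the intermediate fraction (k*p_1 + p_0)/(k*q_1 + q_0) with the largest k >= 1 whose denominator stays <= 10; these approach x as k grows, and every other convergent or intermediate fraction in range is farther away.
Largest k: floor((10 - q_0)/q_1) = floor((10 - 1)/1) = 9.
That gives (9*4 + 3)/(9*1 + 1) = 39/10.
Compare the errors: |x - 4/1| = |404*1 - 4*103|/(103*1) = 8/103, and |x - 39/10| = |404*10 - 39*103|/(103*10) = 23/1030.
Cross-multiplying, 23*103 = 2369 < 8240 = 8*1030, so 23/1030 is smaller: the intermediate fraction 39/10 is closer to x than 4/1.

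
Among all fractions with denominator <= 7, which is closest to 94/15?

25/4

Expand x = 94/15 as a continued fraction with the Euclidean algorithm:
  94 = 6*15 + 4, so a_0 = 6.
  15 = 3*4 + 3, so a_1 = 3.
  4 = 1*3 + 1, so a_2 = 1.
  3 = 3*1 + 0, so a_3 = 3.
so x = [6; 3, 1, 3].
Convergents (p_i = a_i*p_{i-1} + p_{i-2}, q_i = a_i*q_{i-1} + q_{i-2} with p_{-2}=0, p_{-1}=1, q_{-2}=1, q_{-1}=0), until the denominator exceeds 7:
  i=0: a_0=6, p_0 = 6*1 + 0 = 6, q_0 = 6*0 + 1 = 1.
  i=1: a_1=3, p_1 = 3*6 + 1 = 19, q_1 = 3*1 + 0 = 3.
  i=2: a_2=1, p_2 = 1*19 + 6 = 25, q_2 = 1*3 + 1 = 4.
  i=3: a_3=3, p_3 = 3*25 + 19 = 94, q_3 = 3*4 + 3 = 15.
q_3 = 15 > 7, so the last convergent with denominator <= 7 is p_2/q_2 = 25/4.
The closest fraction with denominator <= 7 is either p_2/q_2 or the intermediate fraction (k*p_2 + p_1)/(k*q_2 + q_1) with the largest k >= 1 whose denominator stays <= 7; these approach x as k grows, and every other convergent or intermediate fraction in range is farther away.
Largest k: floor((7 - q_1)/q_2) = floor((7 - 3)/4) = 1.
That gives (1*25 + 19)/(1*4 + 3) = 44/7.
Compare the errors: |x - 25/4| = |94*4 - 25*15|/(15*4) = 1/60, and |x - 44/7| = |94*7 - 44*15|/(15*7) = 2/105.
Cross-multiplying, 1*105 = 105 < 120 = 2*60, so 1/60 is smaller: the convergent 25/4 is closer to x than 44/7.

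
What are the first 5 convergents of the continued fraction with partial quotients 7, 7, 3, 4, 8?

Using the convergent recurrence p_i = a_i*p_{i-1} + p_{i-2}, q_i = a_i*q_{i-1} + q_{i-2} with p_{-2}=0, p_{-1}=1, q_{-2}=1, q_{-1}=0:
  i=0: a_0=7, p_0 = 7*1 + 0 = 7, q_0 = 7*0 + 1 = 1.
  i=1: a_1=7, p_1 = 7*7 + 1 = 50, q_1 = 7*1 + 0 = 7.
  i=2: a_2=3, p_2 = 3*50 + 7 = 157, q_2 = 3*7 + 1 = 22.
  i=3: a_3=4, p_3 = 4*157 + 50 = 678, q_3 = 4*22 + 7 = 95.
  i=4: a_4=8, p_4 = 8*678 + 157 = 5581, q_4 = 8*95 + 22 = 782.

7/1, 50/7, 157/22, 678/95, 5581/782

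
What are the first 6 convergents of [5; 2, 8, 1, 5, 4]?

5/1, 11/2, 93/17, 104/19, 613/112, 2556/467

Using the convergent recurrence p_i = a_i*p_{i-1} + p_{i-2}, q_i = a_i*q_{i-1} + q_{i-2} with p_{-2}=0, p_{-1}=1, q_{-2}=1, q_{-1}=0:
  i=0: a_0=5, p_0 = 5*1 + 0 = 5, q_0 = 5*0 + 1 = 1.
  i=1: a_1=2, p_1 = 2*5 + 1 = 11, q_1 = 2*1 + 0 = 2.
  i=2: a_2=8, p_2 = 8*11 + 5 = 93, q_2 = 8*2 + 1 = 17.
  i=3: a_3=1, p_3 = 1*93 + 11 = 104, q_3 = 1*17 + 2 = 19.
  i=4: a_4=5, p_4 = 5*104 + 93 = 613, q_4 = 5*19 + 17 = 112.
  i=5: a_5=4, p_5 = 4*613 + 104 = 2556, q_5 = 4*112 + 19 = 467.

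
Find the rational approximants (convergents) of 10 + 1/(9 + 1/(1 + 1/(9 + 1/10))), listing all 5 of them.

10/1, 91/9, 101/10, 1000/99, 10101/1000

Using the convergent recurrence p_i = a_i*p_{i-1} + p_{i-2}, q_i = a_i*q_{i-1} + q_{i-2} with p_{-2}=0, p_{-1}=1, q_{-2}=1, q_{-1}=0:
  i=0: a_0=10, p_0 = 10*1 + 0 = 10, q_0 = 10*0 + 1 = 1.
  i=1: a_1=9, p_1 = 9*10 + 1 = 91, q_1 = 9*1 + 0 = 9.
  i=2: a_2=1, p_2 = 1*91 + 10 = 101, q_2 = 1*9 + 1 = 10.
  i=3: a_3=9, p_3 = 9*101 + 91 = 1000, q_3 = 9*10 + 9 = 99.
  i=4: a_4=10, p_4 = 10*1000 + 101 = 10101, q_4 = 10*99 + 10 = 1000.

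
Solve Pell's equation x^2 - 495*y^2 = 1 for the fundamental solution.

First expand sqrt(495) as a continued fraction. With x_i = (sqrt(495) + m_i)/d_i and (m_0, d_0) = (0, 1): a_0 = floor(sqrt(495)) = 22, since 22^2 = 484 <= 495 < 529 = 23^2.
Iterate m_{i+1} = d_i*a_i - m_i, d_{i+1} = (495 - m_{i+1}^2)/d_i, a_{i+1} = floor((a_0 + m_{i+1})/d_{i+1}):
  m_1 = 1*22 - 0 = 22, d_1 = (495 - 22^2)/1 = 11/1 = 11, a_1 = floor((22 + 22)/11) = 4.
  m_2 = 11*4 - 22 = 22, d_2 = (495 - 22^2)/11 = 11/11 = 1, a_2 = floor((22 + 22)/1) = 44.
  m_3 = 1*44 - 22 = 22, d_3 = (495 - 22^2)/1 = 11/1 = 11: (m_3, d_3) = (m_1, d_1) = (22, 11), so from here the quotients repeat a_1, a_2; the period length is 2.
So sqrt(495) = [22; (4, 44)] with period length k = 2.
k is even, so the fundamental solution of x^2 - 495y^2 = 1 is (p_{k-1}, q_{k-1}) = (p_1, q_1); compute convergents through index 1.
Convergents (p_i = a_i*p_{i-1} + p_{i-2}, q_i = a_i*q_{i-1} + q_{i-2} with p_{-2}=0, p_{-1}=1, q_{-2}=1, q_{-1}=0):
  i=0: a_0=22, p_0 = 22*1 + 0 = 22, q_0 = 22*0 + 1 = 1.
  i=1: a_1=4, p_1 = 4*22 + 1 = 89, q_1 = 4*1 + 0 = 4.
Check: 89^2 - 495*4^2 = 7921 - 7920 = 1, so (x, y) = (89, 4) solves the equation, and by the theorem it is the least positive solution.

(x, y) = (89, 4)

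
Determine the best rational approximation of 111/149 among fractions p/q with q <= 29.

20/27

Expand x = 111/149 as a continued fraction with the Euclidean algorithm:
  111 = 0*149 + 111, so a_0 = 0.
  149 = 1*111 + 38, so a_1 = 1.
  111 = 2*38 + 35, so a_2 = 2.
  38 = 1*35 + 3, so a_3 = 1.
  35 = 11*3 + 2, so a_4 = 11.
  3 = 1*2 + 1, so a_5 = 1.
  2 = 2*1 + 0, so a_6 = 2.
so x = [0; 1, 2, 1, 11, 1, 2].
Convergents (p_i = a_i*p_{i-1} + p_{i-2}, q_i = a_i*q_{i-1} + q_{i-2} with p_{-2}=0, p_{-1}=1, q_{-2}=1, q_{-1}=0), until the denominator exceeds 29:
  i=0: a_0=0, p_0 = 0*1 + 0 = 0, q_0 = 0*0 + 1 = 1.
  i=1: a_1=1, p_1 = 1*0 + 1 = 1, q_1 = 1*1 + 0 = 1.
  i=2: a_2=2, p_2 = 2*1 + 0 = 2, q_2 = 2*1 + 1 = 3.
  i=3: a_3=1, p_3 = 1*2 + 1 = 3, q_3 = 1*3 + 1 = 4.
  i=4: a_4=11, p_4 = 11*3 + 2 = 35, q_4 = 11*4 + 3 = 47.
q_4 = 47 > 29, so the last convergent with denominator <= 29 is p_3/q_3 = 3/4.
The closest fraction with denominator <= 29 is either p_3/q_3 or the intermediate fraction (k*p_3 + p_2)/(k*q_3 + q_2) with the largest k >= 1 whose denominator stays <= 29; these approach x as k grows, and every other convergent or intermediate fraction in range is farther away.
Largest k: floor((29 - q_2)/q_3) = floor((29 - 3)/4) = 6.
That gives (6*3 + 2)/(6*4 + 3) = 20/27.
Compare the errors: |x - 3/4| = |111*4 - 3*149|/(149*4) = 3/596, and |x - 20/27| = |111*27 - 20*149|/(149*27) = 17/4023.
Cross-multiplying, 17*596 = 10132 < 12069 = 3*4023, so 17/4023 is smaller: the intermediate fraction 20/27 is closer to x than 3/4.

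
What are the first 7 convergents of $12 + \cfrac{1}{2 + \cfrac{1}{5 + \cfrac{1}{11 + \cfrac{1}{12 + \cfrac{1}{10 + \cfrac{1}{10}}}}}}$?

12/1, 25/2, 137/11, 1532/123, 18521/1487, 186742/14993, 1885941/151417

Using the convergent recurrence p_i = a_i*p_{i-1} + p_{i-2}, q_i = a_i*q_{i-1} + q_{i-2} with p_{-2}=0, p_{-1}=1, q_{-2}=1, q_{-1}=0:
  i=0: a_0=12, p_0 = 12*1 + 0 = 12, q_0 = 12*0 + 1 = 1.
  i=1: a_1=2, p_1 = 2*12 + 1 = 25, q_1 = 2*1 + 0 = 2.
  i=2: a_2=5, p_2 = 5*25 + 12 = 137, q_2 = 5*2 + 1 = 11.
  i=3: a_3=11, p_3 = 11*137 + 25 = 1532, q_3 = 11*11 + 2 = 123.
  i=4: a_4=12, p_4 = 12*1532 + 137 = 18521, q_4 = 12*123 + 11 = 1487.
  i=5: a_5=10, p_5 = 10*18521 + 1532 = 186742, q_5 = 10*1487 + 123 = 14993.
  i=6: a_6=10, p_6 = 10*186742 + 18521 = 1885941, q_6 = 10*14993 + 1487 = 151417.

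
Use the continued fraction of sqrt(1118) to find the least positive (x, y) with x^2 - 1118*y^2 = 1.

First expand sqrt(1118) as a continued fraction. With x_i = (sqrt(1118) + m_i)/d_i and (m_0, d_0) = (0, 1): a_0 = floor(sqrt(1118)) = 33, since 33^2 = 1089 <= 1118 < 1156 = 34^2.
Iterate m_{i+1} = d_i*a_i - m_i, d_{i+1} = (1118 - m_{i+1}^2)/d_i, a_{i+1} = floor((a_0 + m_{i+1})/d_{i+1}):
  m_1 = 1*33 - 0 = 33, d_1 = (1118 - 33^2)/1 = 29/1 = 29, a_1 = floor((33 + 33)/29) = 2.
  m_2 = 29*2 - 33 = 25, d_2 = (1118 - 25^2)/29 = 493/29 = 17, a_2 = floor((33 + 25)/17) = 3.
  m_3 = 17*3 - 25 = 26, d_3 = (1118 - 26^2)/17 = 442/17 = 26, a_3 = floor((33 + 26)/26) = 2.
  m_4 = 26*2 - 26 = 26, d_4 = (1118 - 26^2)/26 = 442/26 = 17, a_4 = floor((33 + 26)/17) = 3.
  m_5 = 17*3 - 26 = 25, d_5 = (1118 - 25^2)/17 = 493/17 = 29, a_5 = floor((33 + 25)/29) = 2.
  m_6 = 29*2 - 25 = 33, d_6 = (1118 - 33^2)/29 = 29/29 = 1, a_6 = floor((33 + 33)/1) = 66.
  m_7 = 1*66 - 33 = 33, d_7 = (1118 - 33^2)/1 = 29/1 = 29: (m_7, d_7) = (m_1, d_1) = (33, 29), so from here the quotients repeat a_1, ..., a_6; the period length is 6.
So sqrt(1118) = [33; (2, 3, 2, 3, 2, 66)] with period length k = 6.
k is even, so the fundamental solution of x^2 - 1118y^2 = 1 is (p_{k-1}, q_{k-1}) = (p_5, q_5); compute convergents through index 5.
Convergents (p_i = a_i*p_{i-1} + p_{i-2}, q_i = a_i*q_{i-1} + q_{i-2} with p_{-2}=0, p_{-1}=1, q_{-2}=1, q_{-1}=0):
  i=0: a_0=33, p_0 = 33*1 + 0 = 33, q_0 = 33*0 + 1 = 1.
  i=1: a_1=2, p_1 = 2*33 + 1 = 67, q_1 = 2*1 + 0 = 2.
  i=2: a_2=3, p_2 = 3*67 + 33 = 234, q_2 = 3*2 + 1 = 7.
  i=3: a_3=2, p_3 = 2*234 + 67 = 535, q_3 = 2*7 + 2 = 16.
  i=4: a_4=3, p_4 = 3*535 + 234 = 1839, q_4 = 3*16 + 7 = 55.
  i=5: a_5=2, p_5 = 2*1839 + 535 = 4213, q_5 = 2*55 + 16 = 126.
Check: 4213^2 - 1118*126^2 = 17749369 - 17749368 = 1, so (x, y) = (4213, 126) solves the equation, and by the theorem it is the least positive solution.

(x, y) = (4213, 126)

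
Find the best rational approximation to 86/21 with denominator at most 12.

45/11

Expand x = 86/21 as a continued fraction with the Euclidean algorithm:
  86 = 4*21 + 2, so a_0 = 4.
  21 = 10*2 + 1, so a_1 = 10.
  2 = 2*1 + 0, so a_2 = 2.
so x = [4; 10, 2].
Convergents (p_i = a_i*p_{i-1} + p_{i-2}, q_i = a_i*q_{i-1} + q_{i-2} with p_{-2}=0, p_{-1}=1, q_{-2}=1, q_{-1}=0), until the denominator exceeds 12:
  i=0: a_0=4, p_0 = 4*1 + 0 = 4, q_0 = 4*0 + 1 = 1.
  i=1: a_1=10, p_1 = 10*4 + 1 = 41, q_1 = 10*1 + 0 = 10.
  i=2: a_2=2, p_2 = 2*41 + 4 = 86, q_2 = 2*10 + 1 = 21.
q_2 = 21 > 12, so the last convergent with denominator <= 12 is p_1/q_1 = 41/10.
The closest fraction with denominator <= 12 is either p_1/q_1 or the intermediate fraction (k*p_1 + p_0)/(k*q_1 + q_0) with the largest k >= 1 whose denominator stays <= 12; these approach x as k grows, and every other convergent or intermediate fraction in range is farther away.
Largest k: floor((12 - q_0)/q_1) = floor((12 - 1)/10) = 1.
That gives (1*41 + 4)/(1*10 + 1) = 45/11.
Compare the errors: |x - 41/10| = |86*10 - 41*21|/(21*10) = 1/210, and |x - 45/11| = |86*11 - 45*21|/(21*11) = 1/231.
Cross-multiplying, 1*210 = 210 < 231 = 1*231, so 1/231 is smaller: the intermediate fraction 45/11 is closer to x than 41/10.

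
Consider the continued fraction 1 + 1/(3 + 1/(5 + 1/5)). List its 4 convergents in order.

1/1, 4/3, 21/16, 109/83

Using the convergent recurrence p_i = a_i*p_{i-1} + p_{i-2}, q_i = a_i*q_{i-1} + q_{i-2} with p_{-2}=0, p_{-1}=1, q_{-2}=1, q_{-1}=0:
  i=0: a_0=1, p_0 = 1*1 + 0 = 1, q_0 = 1*0 + 1 = 1.
  i=1: a_1=3, p_1 = 3*1 + 1 = 4, q_1 = 3*1 + 0 = 3.
  i=2: a_2=5, p_2 = 5*4 + 1 = 21, q_2 = 5*3 + 1 = 16.
  i=3: a_3=5, p_3 = 5*21 + 4 = 109, q_3 = 5*16 + 3 = 83.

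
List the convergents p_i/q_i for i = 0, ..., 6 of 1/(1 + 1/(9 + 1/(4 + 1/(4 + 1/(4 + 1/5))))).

Using the convergent recurrence p_i = a_i*p_{i-1} + p_{i-2}, q_i = a_i*q_{i-1} + q_{i-2} with p_{-2}=0, p_{-1}=1, q_{-2}=1, q_{-1}=0:
  i=0: a_0=0, p_0 = 0*1 + 0 = 0, q_0 = 0*0 + 1 = 1.
  i=1: a_1=1, p_1 = 1*0 + 1 = 1, q_1 = 1*1 + 0 = 1.
  i=2: a_2=9, p_2 = 9*1 + 0 = 9, q_2 = 9*1 + 1 = 10.
  i=3: a_3=4, p_3 = 4*9 + 1 = 37, q_3 = 4*10 + 1 = 41.
  i=4: a_4=4, p_4 = 4*37 + 9 = 157, q_4 = 4*41 + 10 = 174.
  i=5: a_5=4, p_5 = 4*157 + 37 = 665, q_5 = 4*174 + 41 = 737.
  i=6: a_6=5, p_6 = 5*665 + 157 = 3482, q_6 = 5*737 + 174 = 3859.

0/1, 1/1, 9/10, 37/41, 157/174, 665/737, 3482/3859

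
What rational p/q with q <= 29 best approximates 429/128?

Expand x = 429/128 as a continued fraction with the Euclidean algorithm:
  429 = 3*128 + 45, so a_0 = 3.
  128 = 2*45 + 38, so a_1 = 2.
  45 = 1*38 + 7, so a_2 = 1.
  38 = 5*7 + 3, so a_3 = 5.
  7 = 2*3 + 1, so a_4 = 2.
  3 = 3*1 + 0, so a_5 = 3.
so x = [3; 2, 1, 5, 2, 3].
Convergents (p_i = a_i*p_{i-1} + p_{i-2}, q_i = a_i*q_{i-1} + q_{i-2} with p_{-2}=0, p_{-1}=1, q_{-2}=1, q_{-1}=0), until the denominator exceeds 29:
  i=0: a_0=3, p_0 = 3*1 + 0 = 3, q_0 = 3*0 + 1 = 1.
  i=1: a_1=2, p_1 = 2*3 + 1 = 7, q_1 = 2*1 + 0 = 2.
  i=2: a_2=1, p_2 = 1*7 + 3 = 10, q_2 = 1*2 + 1 = 3.
  i=3: a_3=5, p_3 = 5*10 + 7 = 57, q_3 = 5*3 + 2 = 17.
  i=4: a_4=2, p_4 = 2*57 + 10 = 124, q_4 = 2*17 + 3 = 37.
q_4 = 37 > 29, so the last convergent with denominator <= 29 is p_3/q_3 = 57/17.
The closest fraction with denominator <= 29 is either p_3/q_3 or the intermediate fraction (k*p_3 + p_2)/(k*q_3 + q_2) with the largest k >= 1 whose denominator stays <= 29; these approach x as k grows, and every other convergent or intermediate fraction in range is farther away.
Largest k: floor((29 - q_2)/q_3) = floor((29 - 3)/17) = 1.
That gives (1*57 + 10)/(1*17 + 3) = 67/20.
Compare the errors: |x - 57/17| = |429*17 - 57*128|/(128*17) = 3/2176, and |x - 67/20| = |429*20 - 67*128|/(128*20) = 4/2560.
Cross-multiplying, 3*2560 = 7680 < 8704 = 4*2176, so 3/2176 is smaller: the convergent 57/17 is closer to x than 67/20.

57/17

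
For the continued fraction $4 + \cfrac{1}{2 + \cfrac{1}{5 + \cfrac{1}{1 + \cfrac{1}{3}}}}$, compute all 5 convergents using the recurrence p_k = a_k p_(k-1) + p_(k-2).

4/1, 9/2, 49/11, 58/13, 223/50

Using the convergent recurrence p_i = a_i*p_{i-1} + p_{i-2}, q_i = a_i*q_{i-1} + q_{i-2} with p_{-2}=0, p_{-1}=1, q_{-2}=1, q_{-1}=0:
  i=0: a_0=4, p_0 = 4*1 + 0 = 4, q_0 = 4*0 + 1 = 1.
  i=1: a_1=2, p_1 = 2*4 + 1 = 9, q_1 = 2*1 + 0 = 2.
  i=2: a_2=5, p_2 = 5*9 + 4 = 49, q_2 = 5*2 + 1 = 11.
  i=3: a_3=1, p_3 = 1*49 + 9 = 58, q_3 = 1*11 + 2 = 13.
  i=4: a_4=3, p_4 = 3*58 + 49 = 223, q_4 = 3*13 + 11 = 50.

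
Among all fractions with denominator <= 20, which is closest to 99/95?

21/20

Expand x = 99/95 as a continued fraction with the Euclidean algorithm:
  99 = 1*95 + 4, so a_0 = 1.
  95 = 23*4 + 3, so a_1 = 23.
  4 = 1*3 + 1, so a_2 = 1.
  3 = 3*1 + 0, so a_3 = 3.
so x = [1; 23, 1, 3].
Convergents (p_i = a_i*p_{i-1} + p_{i-2}, q_i = a_i*q_{i-1} + q_{i-2} with p_{-2}=0, p_{-1}=1, q_{-2}=1, q_{-1}=0), until the denominator exceeds 20:
  i=0: a_0=1, p_0 = 1*1 + 0 = 1, q_0 = 1*0 + 1 = 1.
  i=1: a_1=23, p_1 = 23*1 + 1 = 24, q_1 = 23*1 + 0 = 23.
q_1 = 23 > 20, so the last convergent with denominator <= 20 is p_0/q_0 = 1/1.
The closest fraction with denominator <= 20 is either p_0/q_0 or the intermediate fraction (k*p_0 + p_{-1})/(k*q_0 + q_{-1}) with the largest k >= 1 whose denominator stays <= 20; these approach x as k grows, and every other convergent or intermediate fraction in range is farther away.
Largest k: floor((20 - q_{-1})/q_0) = floor((20 - 0)/1) = 20 (using the seeds p_{-1} = 1, q_{-1} = 0).
That gives (20*1 + 1)/(20*1 + 0) = 21/20.
Compare the errors: |x - 1/1| = |99*1 - 1*95|/(95*1) = 4/95, and |x - 21/20| = |99*20 - 21*95|/(95*20) = 15/1900.
Cross-multiplying, 15*95 = 1425 < 7600 = 4*1900, so 15/1900 is smaller: the intermediate fraction 21/20 is closer to x than 1/1.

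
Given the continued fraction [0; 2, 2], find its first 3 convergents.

Using the convergent recurrence p_i = a_i*p_{i-1} + p_{i-2}, q_i = a_i*q_{i-1} + q_{i-2} with p_{-2}=0, p_{-1}=1, q_{-2}=1, q_{-1}=0:
  i=0: a_0=0, p_0 = 0*1 + 0 = 0, q_0 = 0*0 + 1 = 1.
  i=1: a_1=2, p_1 = 2*0 + 1 = 1, q_1 = 2*1 + 0 = 2.
  i=2: a_2=2, p_2 = 2*1 + 0 = 2, q_2 = 2*2 + 1 = 5.

0/1, 1/2, 2/5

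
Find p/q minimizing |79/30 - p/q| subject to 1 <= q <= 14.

29/11

Expand x = 79/30 as a continued fraction with the Euclidean algorithm:
  79 = 2*30 + 19, so a_0 = 2.
  30 = 1*19 + 11, so a_1 = 1.
  19 = 1*11 + 8, so a_2 = 1.
  11 = 1*8 + 3, so a_3 = 1.
  8 = 2*3 + 2, so a_4 = 2.
  3 = 1*2 + 1, so a_5 = 1.
  2 = 2*1 + 0, so a_6 = 2.
so x = [2; 1, 1, 1, 2, 1, 2].
Convergents (p_i = a_i*p_{i-1} + p_{i-2}, q_i = a_i*q_{i-1} + q_{i-2} with p_{-2}=0, p_{-1}=1, q_{-2}=1, q_{-1}=0), until the denominator exceeds 14:
  i=0: a_0=2, p_0 = 2*1 + 0 = 2, q_0 = 2*0 + 1 = 1.
  i=1: a_1=1, p_1 = 1*2 + 1 = 3, q_1 = 1*1 + 0 = 1.
  i=2: a_2=1, p_2 = 1*3 + 2 = 5, q_2 = 1*1 + 1 = 2.
  i=3: a_3=1, p_3 = 1*5 + 3 = 8, q_3 = 1*2 + 1 = 3.
  i=4: a_4=2, p_4 = 2*8 + 5 = 21, q_4 = 2*3 + 2 = 8.
  i=5: a_5=1, p_5 = 1*21 + 8 = 29, q_5 = 1*8 + 3 = 11.
  i=6: a_6=2, p_6 = 2*29 + 21 = 79, q_6 = 2*11 + 8 = 30.
q_6 = 30 > 14, so the last convergent with denominator <= 14 is p_5/q_5 = 29/11.
The closest fraction with denominator <= 14 is either p_5/q_5 or the intermediate fraction (k*p_5 + p_4)/(k*q_5 + q_4) with the largest k >= 1 whose denominator stays <= 14; these approach x as k grows, and every other convergent or intermediate fraction in range is farther away.
Largest k: floor((14 - q_4)/q_5) = floor((14 - 8)/11) = 0.
Since k = 0, no intermediate fraction beyond p_5/q_5 has denominator <= 14, so the convergent 29/11 is the closest (its error is |79*11 - 29*30|/(30*11) = 1/330).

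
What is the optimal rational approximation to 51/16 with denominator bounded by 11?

35/11

Expand x = 51/16 as a continued fraction with the Euclidean algorithm:
  51 = 3*16 + 3, so a_0 = 3.
  16 = 5*3 + 1, so a_1 = 5.
  3 = 3*1 + 0, so a_2 = 3.
so x = [3; 5, 3].
Convergents (p_i = a_i*p_{i-1} + p_{i-2}, q_i = a_i*q_{i-1} + q_{i-2} with p_{-2}=0, p_{-1}=1, q_{-2}=1, q_{-1}=0), until the denominator exceeds 11:
  i=0: a_0=3, p_0 = 3*1 + 0 = 3, q_0 = 3*0 + 1 = 1.
  i=1: a_1=5, p_1 = 5*3 + 1 = 16, q_1 = 5*1 + 0 = 5.
  i=2: a_2=3, p_2 = 3*16 + 3 = 51, q_2 = 3*5 + 1 = 16.
q_2 = 16 > 11, so the last convergent with denominator <= 11 is p_1/q_1 = 16/5.
The closest fraction with denominator <= 11 is either p_1/q_1 or the intermediate fraction (k*p_1 + p_0)/(k*q_1 + q_0) with the largest k >= 1 whose denominator stays <= 11; these approach x as k grows, and every other convergent or intermediate fraction in range is farther away.
Largest k: floor((11 - q_0)/q_1) = floor((11 - 1)/5) = 2.
That gives (2*16 + 3)/(2*5 + 1) = 35/11.
Compare the errors: |x - 16/5| = |51*5 - 16*16|/(16*5) = 1/80, and |x - 35/11| = |51*11 - 35*16|/(16*11) = 1/176.
Cross-multiplying, 1*80 = 80 < 176 = 1*176, so 1/176 is smaller: the intermediate fraction 35/11 is closer to x than 16/5.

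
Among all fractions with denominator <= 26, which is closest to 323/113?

Expand x = 323/113 as a continued fraction with the Euclidean algorithm:
  323 = 2*113 + 97, so a_0 = 2.
  113 = 1*97 + 16, so a_1 = 1.
  97 = 6*16 + 1, so a_2 = 6.
  16 = 16*1 + 0, so a_3 = 16.
so x = [2; 1, 6, 16].
Convergents (p_i = a_i*p_{i-1} + p_{i-2}, q_i = a_i*q_{i-1} + q_{i-2} with p_{-2}=0, p_{-1}=1, q_{-2}=1, q_{-1}=0), until the denominator exceeds 26:
  i=0: a_0=2, p_0 = 2*1 + 0 = 2, q_0 = 2*0 + 1 = 1.
  i=1: a_1=1, p_1 = 1*2 + 1 = 3, q_1 = 1*1 + 0 = 1.
  i=2: a_2=6, p_2 = 6*3 + 2 = 20, q_2 = 6*1 + 1 = 7.
  i=3: a_3=16, p_3 = 16*20 + 3 = 323, q_3 = 16*7 + 1 = 113.
q_3 = 113 > 26, so the last convergent with denominator <= 26 is p_2/q_2 = 20/7.
The closest fraction with denominator <= 26 is either p_2/q_2 or the intermediate fraction (k*p_2 + p_1)/(k*q_2 + q_1) with the largest k >= 1 whose denominator stays <= 26; these approach x as k grows, and every other convergent or intermediate fraction in range is farther away.
Largest k: floor((26 - q_1)/q_2) = floor((26 - 1)/7) = 3.
That gives (3*20 + 3)/(3*7 + 1) = 63/22.
Compare the errors: |x - 20/7| = |323*7 - 20*113|/(113*7) = 1/791, and |x - 63/22| = |323*22 - 63*113|/(113*22) = 13/2486.
Cross-multiplying, 1*2486 = 2486 < 10283 = 13*791, so 1/791 is smaller: the convergent 20/7 is closer to x than 63/22.

20/7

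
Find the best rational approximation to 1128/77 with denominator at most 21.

293/20

Expand x = 1128/77 as a continued fraction with the Euclidean algorithm:
  1128 = 14*77 + 50, so a_0 = 14.
  77 = 1*50 + 27, so a_1 = 1.
  50 = 1*27 + 23, so a_2 = 1.
  27 = 1*23 + 4, so a_3 = 1.
  23 = 5*4 + 3, so a_4 = 5.
  4 = 1*3 + 1, so a_5 = 1.
  3 = 3*1 + 0, so a_6 = 3.
so x = [14; 1, 1, 1, 5, 1, 3].
Convergents (p_i = a_i*p_{i-1} + p_{i-2}, q_i = a_i*q_{i-1} + q_{i-2} with p_{-2}=0, p_{-1}=1, q_{-2}=1, q_{-1}=0), until the denominator exceeds 21:
  i=0: a_0=14, p_0 = 14*1 + 0 = 14, q_0 = 14*0 + 1 = 1.
  i=1: a_1=1, p_1 = 1*14 + 1 = 15, q_1 = 1*1 + 0 = 1.
  i=2: a_2=1, p_2 = 1*15 + 14 = 29, q_2 = 1*1 + 1 = 2.
  i=3: a_3=1, p_3 = 1*29 + 15 = 44, q_3 = 1*2 + 1 = 3.
  i=4: a_4=5, p_4 = 5*44 + 29 = 249, q_4 = 5*3 + 2 = 17.
  i=5: a_5=1, p_5 = 1*249 + 44 = 293, q_5 = 1*17 + 3 = 20.
  i=6: a_6=3, p_6 = 3*293 + 249 = 1128, q_6 = 3*20 + 17 = 77.
q_6 = 77 > 21, so the last convergent with denominator <= 21 is p_5/q_5 = 293/20.
The closest fraction with denominator <= 21 is either p_5/q_5 or the intermediate fraction (k*p_5 + p_4)/(k*q_5 + q_4) with the largest k >= 1 whose denominator stays <= 21; these approach x as k grows, and every other convergent or intermediate fraction in range is farther away.
Largest k: floor((21 - q_4)/q_5) = floor((21 - 17)/20) = 0.
Since k = 0, no intermediate fraction beyond p_5/q_5 has denominator <= 21, so the convergent 293/20 is the closest (its error is |1128*20 - 293*77|/(77*20) = 1/1540).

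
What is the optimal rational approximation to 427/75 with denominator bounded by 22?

74/13

Expand x = 427/75 as a continued fraction with the Euclidean algorithm:
  427 = 5*75 + 52, so a_0 = 5.
  75 = 1*52 + 23, so a_1 = 1.
  52 = 2*23 + 6, so a_2 = 2.
  23 = 3*6 + 5, so a_3 = 3.
  6 = 1*5 + 1, so a_4 = 1.
  5 = 5*1 + 0, so a_5 = 5.
so x = [5; 1, 2, 3, 1, 5].
Convergents (p_i = a_i*p_{i-1} + p_{i-2}, q_i = a_i*q_{i-1} + q_{i-2} with p_{-2}=0, p_{-1}=1, q_{-2}=1, q_{-1}=0), until the denominator exceeds 22:
  i=0: a_0=5, p_0 = 5*1 + 0 = 5, q_0 = 5*0 + 1 = 1.
  i=1: a_1=1, p_1 = 1*5 + 1 = 6, q_1 = 1*1 + 0 = 1.
  i=2: a_2=2, p_2 = 2*6 + 5 = 17, q_2 = 2*1 + 1 = 3.
  i=3: a_3=3, p_3 = 3*17 + 6 = 57, q_3 = 3*3 + 1 = 10.
  i=4: a_4=1, p_4 = 1*57 + 17 = 74, q_4 = 1*10 + 3 = 13.
  i=5: a_5=5, p_5 = 5*74 + 57 = 427, q_5 = 5*13 + 10 = 75.
q_5 = 75 > 22, so the last convergent with denominator <= 22 is p_4/q_4 = 74/13.
The closest fraction with denominator <= 22 is either p_4/q_4 or the intermediate fraction (k*p_4 + p_3)/(k*q_4 + q_3) with the largest k >= 1 whose denominator stays <= 22; these approach x as k grows, and every other convergent or intermediate fraction in range is farther away.
Largest k: floor((22 - q_3)/q_4) = floor((22 - 10)/13) = 0.
Since k = 0, no intermediate fraction beyond p_4/q_4 has denominator <= 22, so the convergent 74/13 is the closest (its error is |427*13 - 74*75|/(75*13) = 1/975).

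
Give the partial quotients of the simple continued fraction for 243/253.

Run the Euclidean algorithm on 243 and 253; the successive quotients are the partial quotients a_0, a_1, ... (each step inverts the fractional part left over by the previous one):
  243 = 0*253 + 243, so a_0 = 0.
  253 = 1*243 + 10, so a_1 = 1.
  243 = 24*10 + 3, so a_2 = 24.
  10 = 3*3 + 1, so a_3 = 3.
  3 = 3*1 + 0, so a_4 = 3.
The remainder reaches 0 after 5 divisions, so the expansion has 5 partial quotients, read off in order.

[0; 1, 24, 3, 3]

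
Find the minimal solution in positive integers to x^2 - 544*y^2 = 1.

(x, y) = (2449, 105)

First expand sqrt(544) as a continued fraction. With x_i = (sqrt(544) + m_i)/d_i and (m_0, d_0) = (0, 1): a_0 = floor(sqrt(544)) = 23, since 23^2 = 529 <= 544 < 576 = 24^2.
Iterate m_{i+1} = d_i*a_i - m_i, d_{i+1} = (544 - m_{i+1}^2)/d_i, a_{i+1} = floor((a_0 + m_{i+1})/d_{i+1}):
  m_1 = 1*23 - 0 = 23, d_1 = (544 - 23^2)/1 = 15/1 = 15, a_1 = floor((23 + 23)/15) = 3.
  m_2 = 15*3 - 23 = 22, d_2 = (544 - 22^2)/15 = 60/15 = 4, a_2 = floor((23 + 22)/4) = 11.
  m_3 = 4*11 - 22 = 22, d_3 = (544 - 22^2)/4 = 60/4 = 15, a_3 = floor((23 + 22)/15) = 3.
  m_4 = 15*3 - 22 = 23, d_4 = (544 - 23^2)/15 = 15/15 = 1, a_4 = floor((23 + 23)/1) = 46.
  m_5 = 1*46 - 23 = 23, d_5 = (544 - 23^2)/1 = 15/1 = 15: (m_5, d_5) = (m_1, d_1) = (23, 15), so from here the quotients repeat a_1, ..., a_4; the period length is 4.
So sqrt(544) = [23; (3, 11, 3, 46)] with period length k = 4.
k is even, so the fundamental solution of x^2 - 544y^2 = 1 is (p_{k-1}, q_{k-1}) = (p_3, q_3); compute convergents through index 3.
Convergents (p_i = a_i*p_{i-1} + p_{i-2}, q_i = a_i*q_{i-1} + q_{i-2} with p_{-2}=0, p_{-1}=1, q_{-2}=1, q_{-1}=0):
  i=0: a_0=23, p_0 = 23*1 + 0 = 23, q_0 = 23*0 + 1 = 1.
  i=1: a_1=3, p_1 = 3*23 + 1 = 70, q_1 = 3*1 + 0 = 3.
  i=2: a_2=11, p_2 = 11*70 + 23 = 793, q_2 = 11*3 + 1 = 34.
  i=3: a_3=3, p_3 = 3*793 + 70 = 2449, q_3 = 3*34 + 3 = 105.
Check: 2449^2 - 544*105^2 = 5997601 - 5997600 = 1, so (x, y) = (2449, 105) solves the equation, and by the theorem it is the least positive solution.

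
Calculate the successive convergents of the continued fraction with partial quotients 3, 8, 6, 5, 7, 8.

3/1, 25/8, 153/49, 790/253, 5683/1820, 46254/14813

Using the convergent recurrence p_i = a_i*p_{i-1} + p_{i-2}, q_i = a_i*q_{i-1} + q_{i-2} with p_{-2}=0, p_{-1}=1, q_{-2}=1, q_{-1}=0:
  i=0: a_0=3, p_0 = 3*1 + 0 = 3, q_0 = 3*0 + 1 = 1.
  i=1: a_1=8, p_1 = 8*3 + 1 = 25, q_1 = 8*1 + 0 = 8.
  i=2: a_2=6, p_2 = 6*25 + 3 = 153, q_2 = 6*8 + 1 = 49.
  i=3: a_3=5, p_3 = 5*153 + 25 = 790, q_3 = 5*49 + 8 = 253.
  i=4: a_4=7, p_4 = 7*790 + 153 = 5683, q_4 = 7*253 + 49 = 1820.
  i=5: a_5=8, p_5 = 8*5683 + 790 = 46254, q_5 = 8*1820 + 253 = 14813.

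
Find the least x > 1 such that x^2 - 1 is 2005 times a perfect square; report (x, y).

First expand sqrt(2005) as a continued fraction. With x_i = (sqrt(2005) + m_i)/d_i and (m_0, d_0) = (0, 1): a_0 = floor(sqrt(2005)) = 44, since 44^2 = 1936 <= 2005 < 2025 = 45^2.
Iterate m_{i+1} = d_i*a_i - m_i, d_{i+1} = (2005 - m_{i+1}^2)/d_i, a_{i+1} = floor((a_0 + m_{i+1})/d_{i+1}):
  m_1 = 1*44 - 0 = 44, d_1 = (2005 - 44^2)/1 = 69/1 = 69, a_1 = floor((44 + 44)/69) = 1.
  m_2 = 69*1 - 44 = 25, d_2 = (2005 - 25^2)/69 = 1380/69 = 20, a_2 = floor((44 + 25)/20) = 3.
  m_3 = 20*3 - 25 = 35, d_3 = (2005 - 35^2)/20 = 780/20 = 39, a_3 = floor((44 + 35)/39) = 2.
  m_4 = 39*2 - 35 = 43, d_4 = (2005 - 43^2)/39 = 156/39 = 4, a_4 = floor((44 + 43)/4) = 21.
  m_5 = 4*21 - 43 = 41, d_5 = (2005 - 41^2)/4 = 324/4 = 81, a_5 = floor((44 + 41)/81) = 1.
  m_6 = 81*1 - 41 = 40, d_6 = (2005 - 40^2)/81 = 405/81 = 5, a_6 = floor((44 + 40)/5) = 16.
  m_7 = 5*16 - 40 = 40, d_7 = (2005 - 40^2)/5 = 405/5 = 81, a_7 = floor((44 + 40)/81) = 1.
  m_8 = 81*1 - 40 = 41, d_8 = (2005 - 41^2)/81 = 324/81 = 4, a_8 = floor((44 + 41)/4) = 21.
  m_9 = 4*21 - 41 = 43, d_9 = (2005 - 43^2)/4 = 156/4 = 39, a_9 = floor((44 + 43)/39) = 2.
  m_10 = 39*2 - 43 = 35, d_10 = (2005 - 35^2)/39 = 780/39 = 20, a_10 = floor((44 + 35)/20) = 3.
  m_11 = 20*3 - 35 = 25, d_11 = (2005 - 25^2)/20 = 1380/20 = 69, a_11 = floor((44 + 25)/69) = 1.
  m_12 = 69*1 - 25 = 44, d_12 = (2005 - 44^2)/69 = 69/69 = 1, a_12 = floor((44 + 44)/1) = 88.
  m_13 = 1*88 - 44 = 44, d_13 = (2005 - 44^2)/1 = 69/1 = 69: (m_13, d_13) = (m_1, d_1) = (44, 69), so from here the quotients repeat a_1, ..., a_12; the period length is 12.
So sqrt(2005) = [44; (1, 3, 2, 21, 1, 16, 1, 21, 2, 3, 1, 88)] with period length k = 12.
k is even, so the fundamental solution of x^2 - 2005y^2 = 1 is (p_{k-1}, q_{k-1}) = (p_11, q_11); compute convergents through index 11.
Convergents (p_i = a_i*p_{i-1} + p_{i-2}, q_i = a_i*q_{i-1} + q_{i-2} with p_{-2}=0, p_{-1}=1, q_{-2}=1, q_{-1}=0):
  i=0: a_0=44, p_0 = 44*1 + 0 = 44, q_0 = 44*0 + 1 = 1.
  i=1: a_1=1, p_1 = 1*44 + 1 = 45, q_1 = 1*1 + 0 = 1.
  i=2: a_2=3, p_2 = 3*45 + 44 = 179, q_2 = 3*1 + 1 = 4.
  i=3: a_3=2, p_3 = 2*179 + 45 = 403, q_3 = 2*4 + 1 = 9.
  i=4: a_4=21, p_4 = 21*403 + 179 = 8642, q_4 = 21*9 + 4 = 193.
  i=5: a_5=1, p_5 = 1*8642 + 403 = 9045, q_5 = 1*193 + 9 = 202.
  i=6: a_6=16, p_6 = 16*9045 + 8642 = 153362, q_6 = 16*202 + 193 = 3425.
  i=7: a_7=1, p_7 = 1*153362 + 9045 = 162407, q_7 = 1*3425 + 202 = 3627.
  i=8: a_8=21, p_8 = 21*162407 + 153362 = 3563909, q_8 = 21*3627 + 3425 = 79592.
  i=9: a_9=2, p_9 = 2*3563909 + 162407 = 7290225, q_9 = 2*79592 + 3627 = 162811.
  i=10: a_10=3, p_10 = 3*7290225 + 3563909 = 25434584, q_10 = 3*162811 + 79592 = 568025.
  i=11: a_11=1, p_11 = 1*25434584 + 7290225 = 32724809, q_11 = 1*568025 + 162811 = 730836.
Check: 32724809^2 - 2005*730836^2 = 1070913124086481 - 1070913124086480 = 1, so (x, y) = (32724809, 730836) solves the equation, and by the theorem it is the least positive solution.

(x, y) = (32724809, 730836)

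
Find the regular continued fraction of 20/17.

[1; 5, 1, 2]

Run the Euclidean algorithm on 20 and 17; the successive quotients are the partial quotients a_0, a_1, ... (each step inverts the fractional part left over by the previous one):
  20 = 1*17 + 3, so a_0 = 1.
  17 = 5*3 + 2, so a_1 = 5.
  3 = 1*2 + 1, so a_2 = 1.
  2 = 2*1 + 0, so a_3 = 2.
The remainder reaches 0 after 4 divisions, so the expansion has 4 partial quotients, read off in order.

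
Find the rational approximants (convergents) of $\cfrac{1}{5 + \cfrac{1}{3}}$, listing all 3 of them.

0/1, 1/5, 3/16

Using the convergent recurrence p_i = a_i*p_{i-1} + p_{i-2}, q_i = a_i*q_{i-1} + q_{i-2} with p_{-2}=0, p_{-1}=1, q_{-2}=1, q_{-1}=0:
  i=0: a_0=0, p_0 = 0*1 + 0 = 0, q_0 = 0*0 + 1 = 1.
  i=1: a_1=5, p_1 = 5*0 + 1 = 1, q_1 = 5*1 + 0 = 5.
  i=2: a_2=3, p_2 = 3*1 + 0 = 3, q_2 = 3*5 + 1 = 16.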